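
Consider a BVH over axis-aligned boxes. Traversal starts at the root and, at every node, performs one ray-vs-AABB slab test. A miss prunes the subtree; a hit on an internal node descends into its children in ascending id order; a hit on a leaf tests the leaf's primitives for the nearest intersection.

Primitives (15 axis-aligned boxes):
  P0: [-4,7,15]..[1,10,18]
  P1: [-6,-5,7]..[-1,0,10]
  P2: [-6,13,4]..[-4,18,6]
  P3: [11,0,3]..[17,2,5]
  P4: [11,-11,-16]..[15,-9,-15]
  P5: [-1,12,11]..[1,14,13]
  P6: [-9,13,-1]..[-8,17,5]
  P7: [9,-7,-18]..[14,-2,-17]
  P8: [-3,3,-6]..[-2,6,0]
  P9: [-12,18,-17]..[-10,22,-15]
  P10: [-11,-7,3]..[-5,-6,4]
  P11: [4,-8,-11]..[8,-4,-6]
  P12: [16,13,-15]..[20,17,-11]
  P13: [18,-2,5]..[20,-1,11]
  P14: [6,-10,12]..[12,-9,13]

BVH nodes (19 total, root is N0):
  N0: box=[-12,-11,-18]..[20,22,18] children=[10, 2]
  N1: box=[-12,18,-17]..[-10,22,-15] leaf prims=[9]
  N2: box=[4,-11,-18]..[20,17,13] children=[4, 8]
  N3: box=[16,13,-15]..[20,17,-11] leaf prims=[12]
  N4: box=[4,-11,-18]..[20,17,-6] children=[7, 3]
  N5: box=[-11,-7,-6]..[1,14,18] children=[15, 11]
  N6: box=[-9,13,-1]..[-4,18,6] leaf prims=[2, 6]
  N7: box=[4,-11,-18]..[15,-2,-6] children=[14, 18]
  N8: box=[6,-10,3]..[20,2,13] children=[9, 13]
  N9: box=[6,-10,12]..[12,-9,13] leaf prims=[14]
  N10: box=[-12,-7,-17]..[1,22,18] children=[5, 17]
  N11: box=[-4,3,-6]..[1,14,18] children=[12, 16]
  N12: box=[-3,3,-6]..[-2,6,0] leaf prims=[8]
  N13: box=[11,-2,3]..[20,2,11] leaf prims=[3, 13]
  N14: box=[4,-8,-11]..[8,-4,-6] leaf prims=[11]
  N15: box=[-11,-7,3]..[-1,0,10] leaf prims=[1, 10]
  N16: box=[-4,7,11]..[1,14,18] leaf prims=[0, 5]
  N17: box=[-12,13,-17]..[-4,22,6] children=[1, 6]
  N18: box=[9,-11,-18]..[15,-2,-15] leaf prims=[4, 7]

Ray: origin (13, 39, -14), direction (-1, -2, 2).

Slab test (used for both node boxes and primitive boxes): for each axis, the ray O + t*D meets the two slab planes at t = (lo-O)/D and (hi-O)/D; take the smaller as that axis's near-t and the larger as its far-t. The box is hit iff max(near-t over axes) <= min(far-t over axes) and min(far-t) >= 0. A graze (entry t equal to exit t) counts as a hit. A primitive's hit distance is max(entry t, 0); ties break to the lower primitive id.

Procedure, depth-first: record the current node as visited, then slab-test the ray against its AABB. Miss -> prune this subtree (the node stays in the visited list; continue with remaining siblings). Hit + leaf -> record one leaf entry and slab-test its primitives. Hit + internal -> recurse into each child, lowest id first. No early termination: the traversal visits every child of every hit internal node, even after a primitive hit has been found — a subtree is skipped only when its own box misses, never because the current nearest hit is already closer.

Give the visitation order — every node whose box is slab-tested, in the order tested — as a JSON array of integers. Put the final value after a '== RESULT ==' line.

Walk:
N0 x:[-7,25] y:[17/2,25] z:[-2,16] -> hit [17/2,16], descend [2, 10]
  N2 x:[-7,9] y:[11,25] z:[-2,27/2] -> miss, prune
  N10 x:[12,25] y:[17/2,23] z:[-3/2,16] -> hit [12,16], descend [5, 17]
    N5 x:[12,24] y:[25/2,23] z:[4,16] -> hit [25/2,16], descend [11, 15]
      N11 x:[12,17] y:[25/2,18] z:[4,16] -> hit [25/2,16], descend [12, 16]
        N12 x:[15,16] y:[33/2,18] z:[4,7] -> miss, prune
        N16 x:[12,17] y:[25/2,16] z:[25/2,16] -> hit [25/2,16] leaf, test {P0@t=29/2, P5@t=25/2}
      N15 x:[14,24] y:[39/2,23] z:[17/2,12] -> miss, prune
    N17 x:[17,25] y:[17/2,13] z:[-3/2,10] -> miss, prune

Summary -> nodes [0, 2, 10, 5, 11, 12, 16, 15, 17]; box-tests=9; leaf-entries=1; first=P5

== RESULT ==
[0, 2, 10, 5, 11, 12, 16, 15, 17]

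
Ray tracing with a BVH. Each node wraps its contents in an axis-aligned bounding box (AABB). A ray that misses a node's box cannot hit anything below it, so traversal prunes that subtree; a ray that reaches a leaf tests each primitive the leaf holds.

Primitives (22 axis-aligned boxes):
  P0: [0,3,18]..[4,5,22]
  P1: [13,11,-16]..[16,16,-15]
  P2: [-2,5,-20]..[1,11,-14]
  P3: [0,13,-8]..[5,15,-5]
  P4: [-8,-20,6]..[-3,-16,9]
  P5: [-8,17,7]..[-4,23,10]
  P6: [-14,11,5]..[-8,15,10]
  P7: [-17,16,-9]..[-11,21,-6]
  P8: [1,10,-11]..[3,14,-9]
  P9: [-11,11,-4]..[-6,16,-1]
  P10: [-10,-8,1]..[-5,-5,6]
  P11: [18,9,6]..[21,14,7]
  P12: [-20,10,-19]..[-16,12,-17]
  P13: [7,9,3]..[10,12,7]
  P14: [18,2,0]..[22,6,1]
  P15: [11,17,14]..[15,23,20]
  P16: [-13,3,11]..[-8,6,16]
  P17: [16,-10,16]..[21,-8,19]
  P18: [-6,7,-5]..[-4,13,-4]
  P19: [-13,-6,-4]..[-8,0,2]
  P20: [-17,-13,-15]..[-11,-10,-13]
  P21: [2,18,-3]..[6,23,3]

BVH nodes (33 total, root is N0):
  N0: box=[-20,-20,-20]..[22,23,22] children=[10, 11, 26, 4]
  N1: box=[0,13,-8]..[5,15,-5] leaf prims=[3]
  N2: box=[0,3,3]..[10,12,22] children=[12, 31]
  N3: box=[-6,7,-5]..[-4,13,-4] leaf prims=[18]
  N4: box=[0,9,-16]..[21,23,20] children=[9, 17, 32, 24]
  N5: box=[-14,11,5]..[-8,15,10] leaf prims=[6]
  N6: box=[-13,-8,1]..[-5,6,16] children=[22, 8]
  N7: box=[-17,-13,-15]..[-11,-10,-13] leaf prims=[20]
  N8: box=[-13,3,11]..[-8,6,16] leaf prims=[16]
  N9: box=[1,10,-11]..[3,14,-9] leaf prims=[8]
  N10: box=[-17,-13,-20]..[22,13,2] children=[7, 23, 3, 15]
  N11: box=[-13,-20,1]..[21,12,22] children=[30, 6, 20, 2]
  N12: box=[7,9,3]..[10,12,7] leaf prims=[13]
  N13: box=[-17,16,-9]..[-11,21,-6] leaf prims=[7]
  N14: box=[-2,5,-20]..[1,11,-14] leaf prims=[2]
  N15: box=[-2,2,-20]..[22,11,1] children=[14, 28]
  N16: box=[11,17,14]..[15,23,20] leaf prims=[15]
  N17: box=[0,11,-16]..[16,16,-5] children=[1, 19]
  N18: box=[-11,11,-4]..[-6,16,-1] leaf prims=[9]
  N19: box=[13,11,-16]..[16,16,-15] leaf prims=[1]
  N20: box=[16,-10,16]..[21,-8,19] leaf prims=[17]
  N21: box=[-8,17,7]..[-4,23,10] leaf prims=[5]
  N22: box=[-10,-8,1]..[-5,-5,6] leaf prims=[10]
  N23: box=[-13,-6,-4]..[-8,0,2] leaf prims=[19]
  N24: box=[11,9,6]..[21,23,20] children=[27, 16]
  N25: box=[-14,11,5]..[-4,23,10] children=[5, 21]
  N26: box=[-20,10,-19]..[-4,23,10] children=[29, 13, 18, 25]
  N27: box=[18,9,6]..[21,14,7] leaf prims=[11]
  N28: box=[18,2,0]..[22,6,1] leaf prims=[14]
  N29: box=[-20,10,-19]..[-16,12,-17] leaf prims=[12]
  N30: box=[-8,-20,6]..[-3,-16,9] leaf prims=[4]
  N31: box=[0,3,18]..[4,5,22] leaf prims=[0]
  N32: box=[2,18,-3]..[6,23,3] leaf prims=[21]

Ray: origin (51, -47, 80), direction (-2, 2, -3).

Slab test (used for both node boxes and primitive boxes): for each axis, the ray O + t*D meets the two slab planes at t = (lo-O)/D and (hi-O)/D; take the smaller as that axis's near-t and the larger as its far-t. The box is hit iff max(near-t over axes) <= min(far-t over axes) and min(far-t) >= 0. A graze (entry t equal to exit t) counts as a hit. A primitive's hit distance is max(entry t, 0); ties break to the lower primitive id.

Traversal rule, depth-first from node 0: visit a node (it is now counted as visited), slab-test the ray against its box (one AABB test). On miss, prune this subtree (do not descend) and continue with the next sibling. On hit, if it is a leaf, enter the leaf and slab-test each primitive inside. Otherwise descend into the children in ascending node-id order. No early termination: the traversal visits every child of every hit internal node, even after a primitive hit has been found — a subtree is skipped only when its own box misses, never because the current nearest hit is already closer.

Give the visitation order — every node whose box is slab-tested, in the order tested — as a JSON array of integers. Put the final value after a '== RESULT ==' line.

Traverse from the root:
N0 x:[29/2,71/2] y:[27/2,35] z:[58/3,100/3] -> hit [58/3,100/3], descend [4, 10, 11, 26]
  N4 x:[15,51/2] y:[28,35] z:[20,32] -> miss, prune
  N10 x:[29/2,34] y:[17,30] z:[26,100/3] -> hit [26,30], descend [3, 7, 15, 23]
    N3 x:[55/2,57/2] y:[27,30] z:[28,85/3] -> hit [28,85/3] leaf, test {P18@t=28}
    N7 x:[31,34] y:[17,37/2] z:[31,95/3] -> miss, prune
    N15 x:[29/2,53/2] y:[49/2,29] z:[79/3,100/3] -> hit [79/3,53/2], descend [14, 28]
      N14 x:[25,53/2] y:[26,29] z:[94/3,100/3] -> miss, prune
      N28 x:[29/2,33/2] y:[49/2,53/2] z:[79/3,80/3] -> miss, prune
    N23 x:[59/2,32] y:[41/2,47/2] z:[26,28] -> miss, prune
  N11 x:[15,32] y:[27/2,59/2] z:[58/3,79/3] -> hit [58/3,79/3], descend [2, 6, 20, 30]
    N2 x:[41/2,51/2] y:[25,59/2] z:[58/3,77/3] -> hit [25,51/2], descend [12, 31]
      N12 x:[41/2,22] y:[28,59/2] z:[73/3,77/3] -> miss, prune
      N31 x:[47/2,51/2] y:[25,26] z:[58/3,62/3] -> miss, prune
    N6 x:[28,32] y:[39/2,53/2] z:[64/3,79/3] -> miss, prune
    N20 x:[15,35/2] y:[37/2,39/2] z:[61/3,64/3] -> miss, prune
    N30 x:[27,59/2] y:[27/2,31/2] z:[71/3,74/3] -> miss, prune
  N26 x:[55/2,71/2] y:[57/2,35] z:[70/3,33] -> hit [57/2,33], descend [13, 18, 25, 29]
    N13 x:[31,34] y:[63/2,34] z:[86/3,89/3] -> miss, prune
    N18 x:[57/2,31] y:[29,63/2] z:[27,28] -> miss, prune
    N25 x:[55/2,65/2] y:[29,35] z:[70/3,25] -> miss, prune
    N29 x:[67/2,71/2] y:[57/2,59/2] z:[97/3,33] -> miss, prune

21 AABB tests over nodes [0, 4, 10, 3, 7, 15, 14, 28, 23, 11, 2, 12, 31, 6, 20, 30, 26, 13, 18, 25, 29]; 1 leaf entered; closest P18.

== RESULT ==
[0, 4, 10, 3, 7, 15, 14, 28, 23, 11, 2, 12, 31, 6, 20, 30, 26, 13, 18, 25, 29]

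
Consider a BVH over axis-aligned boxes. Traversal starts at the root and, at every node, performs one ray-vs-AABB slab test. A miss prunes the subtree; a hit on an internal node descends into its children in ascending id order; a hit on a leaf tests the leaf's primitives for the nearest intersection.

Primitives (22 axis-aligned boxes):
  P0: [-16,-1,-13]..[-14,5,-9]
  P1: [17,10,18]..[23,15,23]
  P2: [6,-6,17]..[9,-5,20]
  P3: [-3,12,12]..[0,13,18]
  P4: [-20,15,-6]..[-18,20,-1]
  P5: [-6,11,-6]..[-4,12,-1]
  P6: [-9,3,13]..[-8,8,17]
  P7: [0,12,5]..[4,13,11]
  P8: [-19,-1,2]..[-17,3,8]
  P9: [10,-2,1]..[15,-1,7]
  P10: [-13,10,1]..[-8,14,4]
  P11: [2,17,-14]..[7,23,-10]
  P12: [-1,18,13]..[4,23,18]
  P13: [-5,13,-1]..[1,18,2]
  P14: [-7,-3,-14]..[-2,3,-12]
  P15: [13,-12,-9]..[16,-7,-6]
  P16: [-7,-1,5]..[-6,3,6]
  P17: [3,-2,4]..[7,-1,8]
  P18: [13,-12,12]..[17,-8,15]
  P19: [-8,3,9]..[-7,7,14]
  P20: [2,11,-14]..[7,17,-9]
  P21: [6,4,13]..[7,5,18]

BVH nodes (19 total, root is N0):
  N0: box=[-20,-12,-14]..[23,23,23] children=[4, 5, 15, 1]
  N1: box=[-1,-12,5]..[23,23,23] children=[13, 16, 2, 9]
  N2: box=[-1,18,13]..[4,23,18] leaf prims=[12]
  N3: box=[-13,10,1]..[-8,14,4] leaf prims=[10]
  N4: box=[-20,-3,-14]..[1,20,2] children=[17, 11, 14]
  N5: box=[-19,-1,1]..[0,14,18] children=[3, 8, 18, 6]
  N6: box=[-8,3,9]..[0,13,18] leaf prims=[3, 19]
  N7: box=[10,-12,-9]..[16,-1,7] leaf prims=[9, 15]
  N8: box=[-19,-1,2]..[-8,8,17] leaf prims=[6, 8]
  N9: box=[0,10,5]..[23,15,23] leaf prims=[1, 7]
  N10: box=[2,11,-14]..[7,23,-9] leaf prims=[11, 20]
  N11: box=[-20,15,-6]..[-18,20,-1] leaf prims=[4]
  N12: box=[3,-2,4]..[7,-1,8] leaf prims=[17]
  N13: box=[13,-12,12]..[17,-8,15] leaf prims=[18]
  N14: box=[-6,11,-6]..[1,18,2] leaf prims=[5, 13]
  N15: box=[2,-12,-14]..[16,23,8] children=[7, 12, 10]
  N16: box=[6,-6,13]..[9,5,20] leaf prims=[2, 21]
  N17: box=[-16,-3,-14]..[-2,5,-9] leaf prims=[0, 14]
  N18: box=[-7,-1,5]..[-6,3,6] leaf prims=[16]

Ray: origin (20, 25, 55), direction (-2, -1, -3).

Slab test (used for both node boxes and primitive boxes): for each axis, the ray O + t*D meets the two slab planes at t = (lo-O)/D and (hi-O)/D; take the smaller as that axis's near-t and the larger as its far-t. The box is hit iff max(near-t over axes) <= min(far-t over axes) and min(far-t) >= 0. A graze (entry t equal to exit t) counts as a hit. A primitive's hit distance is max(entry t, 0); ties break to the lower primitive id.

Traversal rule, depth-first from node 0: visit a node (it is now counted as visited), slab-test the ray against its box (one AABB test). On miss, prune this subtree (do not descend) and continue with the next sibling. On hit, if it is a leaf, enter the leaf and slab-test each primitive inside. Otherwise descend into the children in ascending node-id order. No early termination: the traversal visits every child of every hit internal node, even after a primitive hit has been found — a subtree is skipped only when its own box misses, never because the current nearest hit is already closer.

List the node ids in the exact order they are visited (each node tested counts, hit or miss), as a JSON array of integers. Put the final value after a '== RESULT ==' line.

Trace the traversal:
N0 x:[-3/2,20] y:[2,37] z:[32/3,23] -> hit [32/3,20], descend [1, 4, 5, 15]
  N1 x:[-3/2,21/2] y:[2,37] z:[32/3,50/3] -> miss, prune
  N4 x:[19/2,20] y:[5,28] z:[53/3,23] -> hit [53/3,20], descend [11, 14, 17]
    N11 x:[19,20] y:[5,10] z:[56/3,61/3] -> miss, prune
    N14 x:[19/2,13] y:[7,14] z:[53/3,61/3] -> miss, prune
    N17 x:[11,18] y:[20,28] z:[64/3,23] -> miss, prune
  N5 x:[10,39/2] y:[11,26] z:[37/3,18] -> hit [37/3,18], descend [3, 6, 8, 18]
    N3 x:[14,33/2] y:[11,15] z:[17,18] -> miss, prune
    N6 x:[10,14] y:[12,22] z:[37/3,46/3] -> hit [37/3,14] leaf, test {P3(miss), P19(miss)}
    N8 x:[14,39/2] y:[17,26] z:[38/3,53/3] -> hit [17,53/3] leaf, test {P6(miss), P8(miss)}
    N18 x:[13,27/2] y:[22,26] z:[49/3,50/3] -> miss, prune
  N15 x:[2,9] y:[2,37] z:[47/3,23] -> miss, prune

Summary -> nodes [0, 1, 4, 11, 14, 17, 5, 3, 6, 8, 18, 15]; box-tests=12; leaf-entries=2; first=miss

== RESULT ==
[0, 1, 4, 11, 14, 17, 5, 3, 6, 8, 18, 15]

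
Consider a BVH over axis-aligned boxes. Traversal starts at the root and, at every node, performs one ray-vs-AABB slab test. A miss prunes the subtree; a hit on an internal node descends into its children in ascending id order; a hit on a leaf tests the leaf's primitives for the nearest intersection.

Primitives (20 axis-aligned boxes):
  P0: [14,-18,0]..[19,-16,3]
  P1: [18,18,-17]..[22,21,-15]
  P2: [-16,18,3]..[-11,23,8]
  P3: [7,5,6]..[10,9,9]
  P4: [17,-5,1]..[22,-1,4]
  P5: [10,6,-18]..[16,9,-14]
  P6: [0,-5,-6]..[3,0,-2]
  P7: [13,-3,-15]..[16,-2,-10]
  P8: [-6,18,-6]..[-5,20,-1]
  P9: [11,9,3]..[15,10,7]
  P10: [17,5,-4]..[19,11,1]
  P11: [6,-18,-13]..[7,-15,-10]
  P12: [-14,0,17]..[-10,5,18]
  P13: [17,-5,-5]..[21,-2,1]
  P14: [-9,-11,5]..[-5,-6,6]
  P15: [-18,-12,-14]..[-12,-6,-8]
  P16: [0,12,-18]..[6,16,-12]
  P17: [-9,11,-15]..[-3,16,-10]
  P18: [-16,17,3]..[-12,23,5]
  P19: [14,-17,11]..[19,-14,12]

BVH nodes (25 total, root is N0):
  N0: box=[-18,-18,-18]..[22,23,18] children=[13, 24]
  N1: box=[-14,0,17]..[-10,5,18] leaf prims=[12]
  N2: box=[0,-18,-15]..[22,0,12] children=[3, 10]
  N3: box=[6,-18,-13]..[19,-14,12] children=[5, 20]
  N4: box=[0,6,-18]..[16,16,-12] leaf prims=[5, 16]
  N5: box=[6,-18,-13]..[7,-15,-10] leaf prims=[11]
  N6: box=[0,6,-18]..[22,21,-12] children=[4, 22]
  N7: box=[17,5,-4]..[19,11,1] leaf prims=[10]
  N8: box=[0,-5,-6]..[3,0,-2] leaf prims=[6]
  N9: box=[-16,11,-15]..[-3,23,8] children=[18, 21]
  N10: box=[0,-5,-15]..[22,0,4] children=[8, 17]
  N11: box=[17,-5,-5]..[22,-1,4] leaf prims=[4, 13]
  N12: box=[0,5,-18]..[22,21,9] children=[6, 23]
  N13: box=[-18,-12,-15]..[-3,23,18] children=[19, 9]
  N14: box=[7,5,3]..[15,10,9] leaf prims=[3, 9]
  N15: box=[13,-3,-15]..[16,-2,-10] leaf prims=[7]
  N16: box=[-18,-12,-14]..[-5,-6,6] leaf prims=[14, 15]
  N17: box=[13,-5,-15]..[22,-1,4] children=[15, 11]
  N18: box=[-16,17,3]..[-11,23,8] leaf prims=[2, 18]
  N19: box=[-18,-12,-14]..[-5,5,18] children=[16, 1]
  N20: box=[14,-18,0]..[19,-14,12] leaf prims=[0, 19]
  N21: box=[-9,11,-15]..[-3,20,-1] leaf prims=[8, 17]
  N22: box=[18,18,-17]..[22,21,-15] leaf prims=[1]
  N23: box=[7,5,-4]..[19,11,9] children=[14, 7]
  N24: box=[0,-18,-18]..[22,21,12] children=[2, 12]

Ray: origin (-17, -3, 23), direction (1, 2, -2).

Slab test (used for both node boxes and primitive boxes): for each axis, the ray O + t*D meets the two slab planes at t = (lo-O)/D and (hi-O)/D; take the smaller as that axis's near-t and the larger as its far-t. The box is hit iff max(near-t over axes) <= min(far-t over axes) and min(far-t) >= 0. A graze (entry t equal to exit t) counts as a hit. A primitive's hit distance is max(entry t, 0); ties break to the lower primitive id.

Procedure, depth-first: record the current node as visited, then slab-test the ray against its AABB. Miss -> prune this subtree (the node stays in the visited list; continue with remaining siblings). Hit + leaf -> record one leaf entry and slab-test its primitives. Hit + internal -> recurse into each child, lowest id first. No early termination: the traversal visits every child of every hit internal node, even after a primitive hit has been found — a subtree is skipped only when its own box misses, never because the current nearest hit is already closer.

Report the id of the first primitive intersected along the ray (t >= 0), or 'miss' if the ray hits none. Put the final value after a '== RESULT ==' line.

Walk:
N0 x:[-1,39] y:[-15/2,13] z:[5/2,41/2] -> hit [5/2,13], descend [13, 24]
  N13 x:[-1,14] y:[-9/2,13] z:[5/2,19] -> hit [5/2,13], descend [9, 19]
    N9 x:[1,14] y:[7,13] z:[15/2,19] -> hit [15/2,13], descend [18, 21]
      N18 x:[1,6] y:[10,13] z:[15/2,10] -> miss, prune
      N21 x:[8,14] y:[7,23/2] z:[12,19] -> miss, prune
    N19 x:[-1,12] y:[-9/2,4] z:[5/2,37/2] -> hit [5/2,4], descend [1, 16]
      N1 x:[3,7] y:[3/2,4] z:[5/2,3] -> hit [3,3] leaf, test {P12@t=3}
      N16 x:[-1,12] y:[-9/2,-3/2] z:[17/2,37/2] -> miss, prune
  N24 x:[17,39] y:[-15/2,12] z:[11/2,41/2] -> miss, prune

Summary -> nodes [0, 13, 9, 18, 21, 19, 1, 16, 24]; box-tests=9; leaf-entries=1; first=P12

== RESULT ==
12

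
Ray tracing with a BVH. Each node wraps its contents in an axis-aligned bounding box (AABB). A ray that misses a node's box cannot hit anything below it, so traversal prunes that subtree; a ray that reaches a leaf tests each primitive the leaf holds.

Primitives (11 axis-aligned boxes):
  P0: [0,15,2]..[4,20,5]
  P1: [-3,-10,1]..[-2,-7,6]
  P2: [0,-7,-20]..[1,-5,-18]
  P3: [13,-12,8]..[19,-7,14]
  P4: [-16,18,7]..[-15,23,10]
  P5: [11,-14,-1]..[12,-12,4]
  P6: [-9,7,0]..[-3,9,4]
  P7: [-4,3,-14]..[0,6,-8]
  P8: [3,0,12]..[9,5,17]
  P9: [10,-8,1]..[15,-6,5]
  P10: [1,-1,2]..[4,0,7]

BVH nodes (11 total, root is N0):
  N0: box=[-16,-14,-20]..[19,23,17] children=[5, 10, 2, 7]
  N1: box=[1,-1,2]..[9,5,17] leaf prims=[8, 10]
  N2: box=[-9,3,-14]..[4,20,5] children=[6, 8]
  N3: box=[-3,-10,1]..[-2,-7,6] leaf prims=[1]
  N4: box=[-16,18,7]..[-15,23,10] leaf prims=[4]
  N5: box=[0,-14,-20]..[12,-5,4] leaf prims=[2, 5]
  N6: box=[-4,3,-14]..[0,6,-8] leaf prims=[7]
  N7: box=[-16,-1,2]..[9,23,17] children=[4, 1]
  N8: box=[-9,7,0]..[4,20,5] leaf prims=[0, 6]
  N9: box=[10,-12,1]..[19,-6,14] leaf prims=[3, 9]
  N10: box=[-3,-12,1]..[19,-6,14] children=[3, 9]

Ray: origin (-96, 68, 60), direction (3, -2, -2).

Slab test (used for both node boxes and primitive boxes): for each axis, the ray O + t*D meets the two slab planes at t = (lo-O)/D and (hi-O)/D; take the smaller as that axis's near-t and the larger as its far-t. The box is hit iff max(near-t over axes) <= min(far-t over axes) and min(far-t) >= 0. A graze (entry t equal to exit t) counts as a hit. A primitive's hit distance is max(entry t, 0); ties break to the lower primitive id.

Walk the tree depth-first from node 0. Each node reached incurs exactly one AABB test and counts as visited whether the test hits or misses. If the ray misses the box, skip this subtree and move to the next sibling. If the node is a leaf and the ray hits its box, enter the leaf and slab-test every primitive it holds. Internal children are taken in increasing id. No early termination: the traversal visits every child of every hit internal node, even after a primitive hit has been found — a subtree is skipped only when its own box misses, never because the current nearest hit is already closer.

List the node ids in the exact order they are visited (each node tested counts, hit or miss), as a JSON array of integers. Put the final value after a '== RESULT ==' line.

Traverse from the root:
N0 x:[80/3,115/3] y:[45/2,41] z:[43/2,40] -> hit [80/3,115/3], descend [2, 5, 7, 10]
  N2 x:[29,100/3] y:[24,65/2] z:[55/2,37] -> hit [29,65/2], descend [6, 8]
    N6 x:[92/3,32] y:[31,65/2] z:[34,37] -> miss, prune
    N8 x:[29,100/3] y:[24,61/2] z:[55/2,30] -> hit [29,30] leaf, test {P0(miss), P6@t=59/2}
  N5 x:[32,36] y:[73/2,41] z:[28,40] -> miss, prune
  N7 x:[80/3,35] y:[45/2,69/2] z:[43/2,29] -> hit [80/3,29], descend [1, 4]
    N1 x:[97/3,35] y:[63/2,69/2] z:[43/2,29] -> miss, prune
    N4 x:[80/3,27] y:[45/2,25] z:[25,53/2] -> miss, prune
  N10 x:[31,115/3] y:[37,40] z:[23,59/2] -> miss, prune

order=[0, 2, 6, 8, 5, 7, 1, 4, 10]  |boxes|=9  |leaves|=1  hit=P6

== RESULT ==
[0, 2, 6, 8, 5, 7, 1, 4, 10]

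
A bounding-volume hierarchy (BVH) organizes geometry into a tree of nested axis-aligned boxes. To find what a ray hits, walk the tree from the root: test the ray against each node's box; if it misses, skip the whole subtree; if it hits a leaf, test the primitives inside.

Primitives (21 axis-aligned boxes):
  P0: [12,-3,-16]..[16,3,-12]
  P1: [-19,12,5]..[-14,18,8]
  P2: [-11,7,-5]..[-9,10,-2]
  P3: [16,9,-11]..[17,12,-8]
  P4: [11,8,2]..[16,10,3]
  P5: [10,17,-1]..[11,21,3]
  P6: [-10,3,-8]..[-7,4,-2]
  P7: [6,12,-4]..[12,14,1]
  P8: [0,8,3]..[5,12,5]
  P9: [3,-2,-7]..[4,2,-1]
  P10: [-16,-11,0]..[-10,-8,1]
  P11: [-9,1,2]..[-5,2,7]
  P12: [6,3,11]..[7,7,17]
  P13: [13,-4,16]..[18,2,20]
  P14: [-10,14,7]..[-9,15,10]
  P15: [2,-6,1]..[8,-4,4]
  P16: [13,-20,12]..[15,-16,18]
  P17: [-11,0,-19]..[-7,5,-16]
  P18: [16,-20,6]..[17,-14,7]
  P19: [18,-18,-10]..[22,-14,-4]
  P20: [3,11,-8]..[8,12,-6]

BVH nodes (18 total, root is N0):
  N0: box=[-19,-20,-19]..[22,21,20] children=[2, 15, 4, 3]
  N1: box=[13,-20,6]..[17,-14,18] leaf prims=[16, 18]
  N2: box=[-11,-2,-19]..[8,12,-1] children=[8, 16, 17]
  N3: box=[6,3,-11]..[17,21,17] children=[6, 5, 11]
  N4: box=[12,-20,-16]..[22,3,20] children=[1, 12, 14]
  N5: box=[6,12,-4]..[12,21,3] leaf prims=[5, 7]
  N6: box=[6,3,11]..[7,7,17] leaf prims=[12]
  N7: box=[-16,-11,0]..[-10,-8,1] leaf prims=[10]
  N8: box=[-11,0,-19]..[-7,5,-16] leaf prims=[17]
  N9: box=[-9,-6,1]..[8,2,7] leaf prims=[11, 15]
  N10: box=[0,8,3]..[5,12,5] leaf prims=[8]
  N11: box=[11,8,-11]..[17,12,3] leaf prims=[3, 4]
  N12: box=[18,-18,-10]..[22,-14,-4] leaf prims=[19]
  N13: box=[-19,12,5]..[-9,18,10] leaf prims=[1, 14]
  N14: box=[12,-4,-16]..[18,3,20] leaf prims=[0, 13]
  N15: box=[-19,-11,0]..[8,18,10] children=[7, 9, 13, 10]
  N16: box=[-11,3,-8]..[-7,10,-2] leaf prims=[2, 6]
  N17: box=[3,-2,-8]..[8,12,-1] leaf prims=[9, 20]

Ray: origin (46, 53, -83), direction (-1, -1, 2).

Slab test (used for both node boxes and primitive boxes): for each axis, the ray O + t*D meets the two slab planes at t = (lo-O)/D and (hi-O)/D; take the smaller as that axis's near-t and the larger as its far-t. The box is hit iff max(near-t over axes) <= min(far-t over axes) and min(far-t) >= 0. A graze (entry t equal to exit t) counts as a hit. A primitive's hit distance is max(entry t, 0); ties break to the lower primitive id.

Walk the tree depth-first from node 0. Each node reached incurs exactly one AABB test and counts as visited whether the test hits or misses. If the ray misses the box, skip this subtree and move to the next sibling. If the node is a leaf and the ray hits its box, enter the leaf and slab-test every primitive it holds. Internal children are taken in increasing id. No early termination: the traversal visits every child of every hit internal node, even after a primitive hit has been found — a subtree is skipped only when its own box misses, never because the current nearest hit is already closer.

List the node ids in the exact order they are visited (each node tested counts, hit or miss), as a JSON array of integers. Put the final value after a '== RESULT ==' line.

Traverse from the root:
N0 x:[24,65] y:[32,73] z:[32,103/2] -> hit [32,103/2], descend [2, 3, 4, 15]
  N2 x:[38,57] y:[41,55] z:[32,41] -> hit [41,41], descend [8, 16, 17]
    N8 x:[53,57] y:[48,53] z:[32,67/2] -> miss, prune
    N16 x:[53,57] y:[43,50] z:[75/2,81/2] -> miss, prune
    N17 x:[38,43] y:[41,55] z:[75/2,41] -> hit [41,41] leaf, test {P9(miss), P20(miss)}
  N3 x:[29,40] y:[32,50] z:[36,50] -> hit [36,40], descend [5, 6, 11]
    N5 x:[34,40] y:[32,41] z:[79/2,43] -> hit [79/2,40] leaf, test {P5(miss), P7@t=79/2}
    N6 x:[39,40] y:[46,50] z:[47,50] -> miss, prune
    N11 x:[29,35] y:[41,45] z:[36,43] -> miss, prune
  N4 x:[24,34] y:[50,73] z:[67/2,103/2] -> miss, prune
  N15 x:[38,65] y:[35,64] z:[83/2,93/2] -> hit [83/2,93/2], descend [7, 9, 10, 13]
    N7 x:[56,62] y:[61,64] z:[83/2,42] -> miss, prune
    N9 x:[38,55] y:[51,59] z:[42,45] -> miss, prune
    N10 x:[41,46] y:[41,45] z:[43,44] -> hit [43,44] leaf, test {P8@t=43}
    N13 x:[55,65] y:[35,41] z:[44,93/2] -> miss, prune

Visited [0, 2, 8, 16, 17, 3, 5, 6, 11, 4, 15, 7, 9, 10, 13]. Tests: 15 box, 3 leaf. Nearest: P7.

== RESULT ==
[0, 2, 8, 16, 17, 3, 5, 6, 11, 4, 15, 7, 9, 10, 13]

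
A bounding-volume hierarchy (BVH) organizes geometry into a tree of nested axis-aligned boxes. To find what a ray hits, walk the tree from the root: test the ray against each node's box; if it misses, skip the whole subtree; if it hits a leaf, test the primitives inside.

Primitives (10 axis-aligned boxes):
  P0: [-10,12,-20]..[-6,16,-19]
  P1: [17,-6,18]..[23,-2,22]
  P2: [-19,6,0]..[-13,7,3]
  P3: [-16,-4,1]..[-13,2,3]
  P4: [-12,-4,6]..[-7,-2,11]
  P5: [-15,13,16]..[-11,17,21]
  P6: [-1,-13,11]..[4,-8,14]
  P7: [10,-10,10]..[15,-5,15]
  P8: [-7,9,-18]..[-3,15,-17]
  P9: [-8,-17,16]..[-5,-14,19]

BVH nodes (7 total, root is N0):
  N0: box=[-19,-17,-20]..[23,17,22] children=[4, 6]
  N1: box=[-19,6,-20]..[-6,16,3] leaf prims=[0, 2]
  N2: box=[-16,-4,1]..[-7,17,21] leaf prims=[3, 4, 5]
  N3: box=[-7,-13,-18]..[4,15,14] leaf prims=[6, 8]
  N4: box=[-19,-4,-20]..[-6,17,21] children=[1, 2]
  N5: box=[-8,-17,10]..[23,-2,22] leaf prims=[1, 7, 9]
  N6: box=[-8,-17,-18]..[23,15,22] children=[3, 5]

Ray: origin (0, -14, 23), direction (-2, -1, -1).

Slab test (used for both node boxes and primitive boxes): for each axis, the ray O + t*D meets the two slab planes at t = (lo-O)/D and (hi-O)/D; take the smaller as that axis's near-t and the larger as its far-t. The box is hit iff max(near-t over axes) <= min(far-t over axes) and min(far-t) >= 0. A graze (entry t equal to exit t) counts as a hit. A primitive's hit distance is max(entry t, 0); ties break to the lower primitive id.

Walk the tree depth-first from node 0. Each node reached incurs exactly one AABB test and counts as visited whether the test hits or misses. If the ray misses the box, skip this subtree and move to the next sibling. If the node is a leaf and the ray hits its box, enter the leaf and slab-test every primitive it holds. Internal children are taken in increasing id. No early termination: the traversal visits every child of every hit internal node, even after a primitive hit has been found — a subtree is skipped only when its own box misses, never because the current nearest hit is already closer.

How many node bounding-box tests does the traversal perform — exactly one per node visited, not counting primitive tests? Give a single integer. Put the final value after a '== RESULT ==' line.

Walk:
N0 x:[-23/2,19/2] y:[-31,3] z:[1,43] -> hit [1,3], descend [4, 6]
  N4 x:[3,19/2] y:[-31,-10] z:[2,43] -> miss, prune
  N6 x:[-23/2,4] y:[-29,3] z:[1,41] -> hit [1,3], descend [3, 5]
    N3 x:[-2,7/2] y:[-29,-1] z:[9,41] -> miss, prune
    N5 x:[-23/2,4] y:[-12,3] z:[1,13] -> hit [1,3] leaf, test {P1(miss), P7(miss), P9(miss)}

Summary -> nodes [0, 4, 6, 3, 5]; box-tests=5; leaf-entries=1; first=miss

== RESULT ==
5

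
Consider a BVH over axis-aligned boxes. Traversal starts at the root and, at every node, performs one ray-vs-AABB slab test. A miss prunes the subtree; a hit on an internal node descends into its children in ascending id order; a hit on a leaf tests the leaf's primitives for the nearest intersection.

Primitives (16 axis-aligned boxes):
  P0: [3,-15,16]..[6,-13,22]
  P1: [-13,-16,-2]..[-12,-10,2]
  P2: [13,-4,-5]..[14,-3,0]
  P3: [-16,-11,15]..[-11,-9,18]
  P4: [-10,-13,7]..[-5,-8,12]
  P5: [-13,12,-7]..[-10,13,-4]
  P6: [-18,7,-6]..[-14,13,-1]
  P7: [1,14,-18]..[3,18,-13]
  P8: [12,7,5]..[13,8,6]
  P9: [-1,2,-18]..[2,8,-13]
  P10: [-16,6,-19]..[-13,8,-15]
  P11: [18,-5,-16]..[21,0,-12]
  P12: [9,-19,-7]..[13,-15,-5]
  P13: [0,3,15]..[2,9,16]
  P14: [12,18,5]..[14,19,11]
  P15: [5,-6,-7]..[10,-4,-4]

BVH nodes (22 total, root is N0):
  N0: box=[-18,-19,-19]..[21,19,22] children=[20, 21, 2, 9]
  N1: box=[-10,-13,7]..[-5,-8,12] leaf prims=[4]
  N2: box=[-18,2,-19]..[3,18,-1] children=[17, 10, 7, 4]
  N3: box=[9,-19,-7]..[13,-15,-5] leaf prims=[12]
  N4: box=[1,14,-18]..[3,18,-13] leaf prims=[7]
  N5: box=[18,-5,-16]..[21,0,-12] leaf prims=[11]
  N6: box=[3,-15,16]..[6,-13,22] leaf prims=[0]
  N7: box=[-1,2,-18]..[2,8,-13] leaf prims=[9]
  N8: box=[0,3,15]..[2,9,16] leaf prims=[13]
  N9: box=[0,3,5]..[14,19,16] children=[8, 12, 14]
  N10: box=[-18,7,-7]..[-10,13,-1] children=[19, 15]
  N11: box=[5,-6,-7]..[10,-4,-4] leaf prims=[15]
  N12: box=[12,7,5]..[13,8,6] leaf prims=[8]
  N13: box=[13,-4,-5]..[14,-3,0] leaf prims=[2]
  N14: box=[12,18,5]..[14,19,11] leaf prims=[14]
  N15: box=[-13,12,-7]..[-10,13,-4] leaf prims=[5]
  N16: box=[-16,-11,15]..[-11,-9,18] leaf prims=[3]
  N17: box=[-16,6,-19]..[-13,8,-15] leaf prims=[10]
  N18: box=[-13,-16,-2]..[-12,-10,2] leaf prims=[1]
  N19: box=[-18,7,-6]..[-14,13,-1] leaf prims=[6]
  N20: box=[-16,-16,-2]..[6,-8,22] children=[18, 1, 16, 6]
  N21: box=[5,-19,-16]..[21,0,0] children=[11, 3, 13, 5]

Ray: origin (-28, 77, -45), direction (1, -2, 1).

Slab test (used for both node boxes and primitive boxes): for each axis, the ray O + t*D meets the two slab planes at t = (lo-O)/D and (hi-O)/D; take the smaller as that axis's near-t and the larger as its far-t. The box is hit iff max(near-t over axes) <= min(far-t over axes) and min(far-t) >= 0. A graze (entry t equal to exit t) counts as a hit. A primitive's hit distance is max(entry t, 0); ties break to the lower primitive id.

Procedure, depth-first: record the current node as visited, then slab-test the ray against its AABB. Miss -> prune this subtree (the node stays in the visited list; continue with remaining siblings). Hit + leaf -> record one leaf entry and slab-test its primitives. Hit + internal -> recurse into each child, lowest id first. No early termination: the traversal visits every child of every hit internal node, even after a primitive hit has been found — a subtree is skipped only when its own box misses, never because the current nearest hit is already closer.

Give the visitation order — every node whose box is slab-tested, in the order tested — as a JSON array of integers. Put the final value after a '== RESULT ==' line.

Trace the traversal:
N0 x:[10,49] y:[29,48] z:[26,67] -> hit [29,48], descend [2, 9, 20, 21]
  N2 x:[10,31] y:[59/2,75/2] z:[26,44] -> hit [59/2,31], descend [4, 7, 10, 17]
    N4 x:[29,31] y:[59/2,63/2] z:[27,32] -> hit [59/2,31] leaf, test {P7@t=59/2}
    N7 x:[27,30] y:[69/2,75/2] z:[27,32] -> miss, prune
    N10 x:[10,18] y:[32,35] z:[38,44] -> miss, prune
    N17 x:[12,15] y:[69/2,71/2] z:[26,30] -> miss, prune
  N9 x:[28,42] y:[29,37] z:[50,61] -> miss, prune
  N20 x:[12,34] y:[85/2,93/2] z:[43,67] -> miss, prune
  N21 x:[33,49] y:[77/2,48] z:[29,45] -> hit [77/2,45], descend [3, 5, 11, 13]
    N3 x:[37,41] y:[46,48] z:[38,40] -> miss, prune
    N5 x:[46,49] y:[77/2,41] z:[29,33] -> miss, prune
    N11 x:[33,38] y:[81/2,83/2] z:[38,41] -> miss, prune
    N13 x:[41,42] y:[40,81/2] z:[40,45] -> miss, prune

order=[0, 2, 4, 7, 10, 17, 9, 20, 21, 3, 5, 11, 13]  |boxes|=13  |leaves|=1  hit=P7

== RESULT ==
[0, 2, 4, 7, 10, 17, 9, 20, 21, 3, 5, 11, 13]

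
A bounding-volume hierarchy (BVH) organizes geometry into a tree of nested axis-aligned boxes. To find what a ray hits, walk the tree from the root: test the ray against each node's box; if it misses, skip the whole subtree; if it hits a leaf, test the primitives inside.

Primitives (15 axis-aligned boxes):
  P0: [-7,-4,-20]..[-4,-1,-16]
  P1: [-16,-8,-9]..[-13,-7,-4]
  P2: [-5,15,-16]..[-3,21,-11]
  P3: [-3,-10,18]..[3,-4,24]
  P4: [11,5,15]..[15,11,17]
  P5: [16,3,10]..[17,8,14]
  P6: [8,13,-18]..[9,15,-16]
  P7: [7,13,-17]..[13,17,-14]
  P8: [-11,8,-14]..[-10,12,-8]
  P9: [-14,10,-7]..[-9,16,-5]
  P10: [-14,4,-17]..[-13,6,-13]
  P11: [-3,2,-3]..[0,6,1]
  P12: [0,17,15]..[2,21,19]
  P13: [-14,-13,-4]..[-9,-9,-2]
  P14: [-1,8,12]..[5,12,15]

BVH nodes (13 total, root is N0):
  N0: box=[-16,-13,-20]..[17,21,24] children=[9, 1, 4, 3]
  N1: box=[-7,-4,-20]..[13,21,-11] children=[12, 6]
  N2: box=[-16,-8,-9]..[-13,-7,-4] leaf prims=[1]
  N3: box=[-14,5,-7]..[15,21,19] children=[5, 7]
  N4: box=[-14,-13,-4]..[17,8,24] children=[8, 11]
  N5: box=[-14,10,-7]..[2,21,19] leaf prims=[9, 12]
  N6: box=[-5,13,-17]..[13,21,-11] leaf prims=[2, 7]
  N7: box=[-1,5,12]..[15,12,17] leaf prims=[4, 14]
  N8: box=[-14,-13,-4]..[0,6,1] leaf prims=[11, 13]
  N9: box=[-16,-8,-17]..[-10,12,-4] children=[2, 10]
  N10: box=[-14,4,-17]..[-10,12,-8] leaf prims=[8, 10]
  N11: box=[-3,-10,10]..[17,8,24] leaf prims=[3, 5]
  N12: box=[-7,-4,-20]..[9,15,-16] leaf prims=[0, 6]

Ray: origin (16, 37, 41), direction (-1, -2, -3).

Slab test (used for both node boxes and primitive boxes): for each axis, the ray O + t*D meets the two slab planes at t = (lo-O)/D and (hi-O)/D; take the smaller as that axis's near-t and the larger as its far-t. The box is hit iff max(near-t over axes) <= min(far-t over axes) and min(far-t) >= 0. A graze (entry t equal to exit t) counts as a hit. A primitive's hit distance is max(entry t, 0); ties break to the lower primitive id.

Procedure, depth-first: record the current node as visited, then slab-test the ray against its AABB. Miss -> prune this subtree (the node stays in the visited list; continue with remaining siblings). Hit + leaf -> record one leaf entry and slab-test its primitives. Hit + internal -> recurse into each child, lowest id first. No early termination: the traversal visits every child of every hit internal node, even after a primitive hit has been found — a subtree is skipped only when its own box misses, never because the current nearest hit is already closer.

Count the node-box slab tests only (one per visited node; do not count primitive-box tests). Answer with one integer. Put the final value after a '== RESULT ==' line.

Walk:
N0 x:[-1,32] y:[8,25] z:[17/3,61/3] -> hit [8,61/3], descend [1, 3, 4, 9]
  N1 x:[3,23] y:[8,41/2] z:[52/3,61/3] -> hit [52/3,61/3], descend [6, 12]
    N6 x:[3,21] y:[8,12] z:[52/3,58/3] -> miss, prune
    N12 x:[7,23] y:[11,41/2] z:[19,61/3] -> hit [19,61/3] leaf, test {P0@t=20, P6(miss)}
  N3 x:[1,30] y:[8,16] z:[22/3,16] -> hit [8,16], descend [5, 7]
    N5 x:[14,30] y:[8,27/2] z:[22/3,16] -> miss, prune
    N7 x:[1,17] y:[25/2,16] z:[8,29/3] -> miss, prune
  N4 x:[-1,30] y:[29/2,25] z:[17/3,15] -> hit [29/2,15], descend [8, 11]
    N8 x:[16,30] y:[31/2,25] z:[40/3,15] -> miss, prune
    N11 x:[-1,19] y:[29/2,47/2] z:[17/3,31/3] -> miss, prune
  N9 x:[26,32] y:[25/2,45/2] z:[15,58/3] -> miss, prune

Summary -> nodes [0, 1, 6, 12, 3, 5, 7, 4, 8, 11, 9]; box-tests=11; leaf-entries=1; first=P0

== RESULT ==
11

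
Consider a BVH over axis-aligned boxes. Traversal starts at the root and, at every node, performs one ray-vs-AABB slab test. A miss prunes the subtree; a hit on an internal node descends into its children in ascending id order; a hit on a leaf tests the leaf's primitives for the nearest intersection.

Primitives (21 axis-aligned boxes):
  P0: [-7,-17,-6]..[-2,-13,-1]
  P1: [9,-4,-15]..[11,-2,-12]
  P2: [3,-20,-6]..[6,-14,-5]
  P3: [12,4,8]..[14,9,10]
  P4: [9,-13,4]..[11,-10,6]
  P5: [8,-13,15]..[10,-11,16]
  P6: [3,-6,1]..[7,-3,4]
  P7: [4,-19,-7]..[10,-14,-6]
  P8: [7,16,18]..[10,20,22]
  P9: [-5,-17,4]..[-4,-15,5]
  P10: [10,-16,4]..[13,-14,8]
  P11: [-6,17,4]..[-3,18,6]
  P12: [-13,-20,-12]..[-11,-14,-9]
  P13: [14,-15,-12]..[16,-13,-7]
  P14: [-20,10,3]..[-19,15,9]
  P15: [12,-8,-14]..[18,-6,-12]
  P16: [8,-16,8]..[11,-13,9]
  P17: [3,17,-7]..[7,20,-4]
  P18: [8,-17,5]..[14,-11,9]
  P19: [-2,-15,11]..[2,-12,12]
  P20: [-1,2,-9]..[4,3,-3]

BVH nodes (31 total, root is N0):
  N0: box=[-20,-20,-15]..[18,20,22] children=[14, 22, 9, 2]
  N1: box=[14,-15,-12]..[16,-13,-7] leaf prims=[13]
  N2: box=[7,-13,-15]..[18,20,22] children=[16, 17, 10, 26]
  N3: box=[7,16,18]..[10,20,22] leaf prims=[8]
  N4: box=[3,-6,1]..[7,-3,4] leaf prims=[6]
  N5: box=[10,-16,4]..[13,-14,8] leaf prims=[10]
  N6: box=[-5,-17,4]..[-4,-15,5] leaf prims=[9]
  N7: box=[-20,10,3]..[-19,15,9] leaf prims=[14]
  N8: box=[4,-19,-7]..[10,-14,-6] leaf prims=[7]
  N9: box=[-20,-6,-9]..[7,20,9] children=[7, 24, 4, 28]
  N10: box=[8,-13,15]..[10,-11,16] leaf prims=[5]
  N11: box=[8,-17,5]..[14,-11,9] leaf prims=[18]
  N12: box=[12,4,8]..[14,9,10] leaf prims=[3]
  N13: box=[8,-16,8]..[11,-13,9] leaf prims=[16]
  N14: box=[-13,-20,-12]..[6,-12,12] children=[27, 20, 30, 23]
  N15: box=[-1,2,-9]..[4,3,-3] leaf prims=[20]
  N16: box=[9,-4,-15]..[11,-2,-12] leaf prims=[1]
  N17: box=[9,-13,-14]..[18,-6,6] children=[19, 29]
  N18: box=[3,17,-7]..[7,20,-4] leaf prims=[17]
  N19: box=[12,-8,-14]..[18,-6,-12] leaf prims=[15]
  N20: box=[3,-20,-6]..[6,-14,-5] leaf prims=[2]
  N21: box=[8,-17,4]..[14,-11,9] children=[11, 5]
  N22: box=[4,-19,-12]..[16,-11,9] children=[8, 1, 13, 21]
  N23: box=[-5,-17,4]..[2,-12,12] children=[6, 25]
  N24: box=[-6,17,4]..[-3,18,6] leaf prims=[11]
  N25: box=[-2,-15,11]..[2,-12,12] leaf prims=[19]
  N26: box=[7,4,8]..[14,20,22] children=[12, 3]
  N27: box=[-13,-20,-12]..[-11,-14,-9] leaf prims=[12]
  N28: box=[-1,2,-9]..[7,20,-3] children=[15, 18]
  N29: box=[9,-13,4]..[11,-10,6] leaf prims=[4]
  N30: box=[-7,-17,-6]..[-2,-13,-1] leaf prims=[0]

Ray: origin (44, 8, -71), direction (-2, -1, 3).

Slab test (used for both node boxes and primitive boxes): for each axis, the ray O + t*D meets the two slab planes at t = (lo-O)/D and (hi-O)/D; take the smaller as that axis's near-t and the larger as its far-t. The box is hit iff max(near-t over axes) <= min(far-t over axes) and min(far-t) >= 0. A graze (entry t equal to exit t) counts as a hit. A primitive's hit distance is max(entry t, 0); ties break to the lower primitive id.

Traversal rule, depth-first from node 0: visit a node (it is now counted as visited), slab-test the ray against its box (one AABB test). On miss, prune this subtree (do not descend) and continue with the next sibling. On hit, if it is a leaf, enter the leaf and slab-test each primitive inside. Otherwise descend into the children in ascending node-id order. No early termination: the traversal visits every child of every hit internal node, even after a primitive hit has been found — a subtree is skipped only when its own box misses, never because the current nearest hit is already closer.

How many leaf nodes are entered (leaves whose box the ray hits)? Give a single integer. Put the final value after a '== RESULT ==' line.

Traverse from the root:
N0 x:[13,32] y:[-12,28] z:[56/3,31] -> hit [56/3,28], descend [2, 9, 14, 22]
  N2 x:[13,37/2] y:[-12,21] z:[56/3,31] -> miss, prune
  N9 x:[37/2,32] y:[-12,14] z:[62/3,80/3] -> miss, prune
  N14 x:[19,57/2] y:[20,28] z:[59/3,83/3] -> hit [20,83/3], descend [20, 23, 27, 30]
    N20 x:[19,41/2] y:[22,28] z:[65/3,22] -> miss, prune
    N23 x:[21,49/2] y:[20,25] z:[25,83/3] -> miss, prune
    N27 x:[55/2,57/2] y:[22,28] z:[59/3,62/3] -> miss, prune
    N30 x:[23,51/2] y:[21,25] z:[65/3,70/3] -> hit [23,70/3] leaf, test {P0@t=23}
  N22 x:[14,20] y:[19,27] z:[59/3,80/3] -> hit [59/3,20], descend [1, 8, 13, 21]
    N1 x:[14,15] y:[21,23] z:[59/3,64/3] -> miss, prune
    N8 x:[17,20] y:[22,27] z:[64/3,65/3] -> miss, prune
    N13 x:[33/2,18] y:[21,24] z:[79/3,80/3] -> miss, prune
    N21 x:[15,18] y:[19,25] z:[25,80/3] -> miss, prune

Visited [0, 2, 9, 14, 20, 23, 27, 30, 22, 1, 8, 13, 21]. Tests: 13 box, 1 leaf. Nearest: P0.

== RESULT ==
1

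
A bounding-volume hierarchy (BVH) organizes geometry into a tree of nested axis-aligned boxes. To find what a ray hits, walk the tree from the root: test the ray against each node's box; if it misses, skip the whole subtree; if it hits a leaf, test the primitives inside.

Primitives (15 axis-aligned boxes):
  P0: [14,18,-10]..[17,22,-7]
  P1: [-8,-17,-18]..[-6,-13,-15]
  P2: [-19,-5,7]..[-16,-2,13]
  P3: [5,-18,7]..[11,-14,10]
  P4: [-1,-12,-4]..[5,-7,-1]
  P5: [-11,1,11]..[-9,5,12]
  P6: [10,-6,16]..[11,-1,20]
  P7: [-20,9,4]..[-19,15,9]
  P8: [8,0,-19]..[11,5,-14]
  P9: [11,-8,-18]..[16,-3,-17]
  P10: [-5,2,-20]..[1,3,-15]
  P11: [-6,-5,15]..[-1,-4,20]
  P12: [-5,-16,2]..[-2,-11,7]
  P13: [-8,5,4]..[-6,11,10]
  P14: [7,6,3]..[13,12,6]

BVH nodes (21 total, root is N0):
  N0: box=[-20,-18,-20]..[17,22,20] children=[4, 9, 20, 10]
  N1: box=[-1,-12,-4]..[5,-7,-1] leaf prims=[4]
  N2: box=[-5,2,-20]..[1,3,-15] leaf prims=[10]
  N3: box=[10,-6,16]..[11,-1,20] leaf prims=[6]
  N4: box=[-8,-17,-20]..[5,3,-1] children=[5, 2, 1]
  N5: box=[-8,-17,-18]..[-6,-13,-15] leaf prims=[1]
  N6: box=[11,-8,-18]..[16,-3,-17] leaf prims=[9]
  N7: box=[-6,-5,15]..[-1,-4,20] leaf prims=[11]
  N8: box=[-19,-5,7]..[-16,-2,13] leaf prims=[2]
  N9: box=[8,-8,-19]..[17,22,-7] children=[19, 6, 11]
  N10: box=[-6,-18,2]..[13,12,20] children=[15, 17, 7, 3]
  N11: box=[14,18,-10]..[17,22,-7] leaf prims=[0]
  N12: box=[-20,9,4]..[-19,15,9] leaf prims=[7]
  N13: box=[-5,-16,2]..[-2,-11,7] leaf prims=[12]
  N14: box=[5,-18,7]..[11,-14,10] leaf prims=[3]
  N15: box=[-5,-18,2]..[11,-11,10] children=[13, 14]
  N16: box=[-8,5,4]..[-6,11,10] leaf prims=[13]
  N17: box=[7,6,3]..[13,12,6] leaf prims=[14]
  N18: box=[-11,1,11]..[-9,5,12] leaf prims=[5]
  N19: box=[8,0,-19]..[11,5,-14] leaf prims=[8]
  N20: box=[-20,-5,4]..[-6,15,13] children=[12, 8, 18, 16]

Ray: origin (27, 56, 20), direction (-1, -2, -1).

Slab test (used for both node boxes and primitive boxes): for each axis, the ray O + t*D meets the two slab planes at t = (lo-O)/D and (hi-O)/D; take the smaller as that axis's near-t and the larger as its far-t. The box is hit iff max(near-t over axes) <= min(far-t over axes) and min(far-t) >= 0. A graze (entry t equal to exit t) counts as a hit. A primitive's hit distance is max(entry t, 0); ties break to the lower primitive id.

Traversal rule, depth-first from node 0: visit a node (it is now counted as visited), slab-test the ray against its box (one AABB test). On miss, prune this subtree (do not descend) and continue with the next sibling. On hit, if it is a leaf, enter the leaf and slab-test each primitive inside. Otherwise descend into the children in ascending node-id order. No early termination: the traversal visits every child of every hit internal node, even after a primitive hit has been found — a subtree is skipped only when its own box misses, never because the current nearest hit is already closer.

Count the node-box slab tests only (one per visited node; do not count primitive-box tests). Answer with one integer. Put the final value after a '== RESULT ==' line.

Walk:
N0 x:[10,47] y:[17,37] z:[0,40] -> hit [17,37], descend [4, 9, 10, 20]
  N4 x:[22,35] y:[53/2,73/2] z:[21,40] -> hit [53/2,35], descend [1, 2, 5]
    N1 x:[22,28] y:[63/2,34] z:[21,24] -> miss, prune
    N2 x:[26,32] y:[53/2,27] z:[35,40] -> miss, prune
    N5 x:[33,35] y:[69/2,73/2] z:[35,38] -> hit [35,35] leaf, test {P1@t=35}
  N9 x:[10,19] y:[17,32] z:[27,39] -> miss, prune
  N10 x:[14,33] y:[22,37] z:[0,18] -> miss, prune
  N20 x:[33,47] y:[41/2,61/2] z:[7,16] -> miss, prune

8 AABB tests over nodes [0, 4, 1, 2, 5, 9, 10, 20]; 1 leaf entered; closest P1.

== RESULT ==
8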